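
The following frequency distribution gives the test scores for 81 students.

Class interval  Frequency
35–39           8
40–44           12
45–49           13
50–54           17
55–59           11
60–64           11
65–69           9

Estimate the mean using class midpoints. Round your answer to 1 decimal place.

51.9

Midpoints: 37, 42, 47, 52, 57, 62, 67
Σfm = 8×37 + 12×42 + 13×47 + 17×52 + 11×57 + 11×62 + 9×67 = 4207
n = Σf = 81
Mean = 4207 / 81 = 51.9383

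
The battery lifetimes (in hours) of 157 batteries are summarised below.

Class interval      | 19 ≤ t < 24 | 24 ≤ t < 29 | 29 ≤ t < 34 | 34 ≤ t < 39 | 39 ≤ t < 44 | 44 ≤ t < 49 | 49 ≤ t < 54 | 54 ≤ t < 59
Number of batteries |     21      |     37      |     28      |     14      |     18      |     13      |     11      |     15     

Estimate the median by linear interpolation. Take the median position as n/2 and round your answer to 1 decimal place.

Cumulative frequencies: 21, 58, 86, 100, 118, 131, 142, 157
n = 157; position = n/2 = 78.5.
This falls in the class 29 ≤ t < 34: L = 29, F = 58, f = 28, h = 5.
Median ≈ 29 + ((78.5 − 58) / 28) × 5 = 32.6607

32.7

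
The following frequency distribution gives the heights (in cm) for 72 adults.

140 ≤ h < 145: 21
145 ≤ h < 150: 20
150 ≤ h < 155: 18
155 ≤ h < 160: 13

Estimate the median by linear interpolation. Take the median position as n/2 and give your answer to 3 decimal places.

148.750

Cumulative frequencies: 21, 41, 59, 72
n = 72; position = n/2 = 36.
This falls in the class 145 ≤ h < 150: L = 145, F = 21, f = 20, h = 5.
Median ≈ 145 + ((36 − 21) / 20) × 5 = 148.7500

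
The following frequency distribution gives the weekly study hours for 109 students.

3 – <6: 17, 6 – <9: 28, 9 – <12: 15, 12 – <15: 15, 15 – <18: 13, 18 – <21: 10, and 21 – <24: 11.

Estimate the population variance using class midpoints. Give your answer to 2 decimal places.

33.29

Midpoints: 4.5, 7.5, 10.5, 13.5, 16.5, 19.5, 22.5
n = 109, Σfm = 1303.5, mean = 11.9587
Σfm² = 19217.25
Σf(m − x̄)² = Σfm² − (Σfm)²/n = 19217.25 − 1303.5²/109 = 3629.0642
Population variance = 3629.0642 / 109 = 33.2942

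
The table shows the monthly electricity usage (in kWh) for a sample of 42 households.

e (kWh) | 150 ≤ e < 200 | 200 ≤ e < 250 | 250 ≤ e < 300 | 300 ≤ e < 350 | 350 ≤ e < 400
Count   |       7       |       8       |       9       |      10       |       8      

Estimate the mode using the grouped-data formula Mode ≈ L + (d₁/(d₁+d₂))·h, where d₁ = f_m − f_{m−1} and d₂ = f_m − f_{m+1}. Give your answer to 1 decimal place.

Modal class: 300 ≤ e < 350 (highest frequency 10).
d₁ = 10 − 9 = 1, d₂ = 10 − 8 = 2
Mode ≈ 300 + (1/(1+2)) × 50 = 300 + 16.6667 = 316.6667

316.7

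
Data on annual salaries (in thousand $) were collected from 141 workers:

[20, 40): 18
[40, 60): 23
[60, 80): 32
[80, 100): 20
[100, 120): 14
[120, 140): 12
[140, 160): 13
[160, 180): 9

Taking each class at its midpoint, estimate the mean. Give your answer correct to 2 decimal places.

87.30

Midpoints: 30, 50, 70, 90, 110, 130, 150, 170
Σfm = 18×30 + 23×50 + 32×70 + 20×90 + 14×110 + 12×130 + 13×150 + 9×170 = 12310
n = Σf = 141
Mean = 12310 / 141 = 87.3050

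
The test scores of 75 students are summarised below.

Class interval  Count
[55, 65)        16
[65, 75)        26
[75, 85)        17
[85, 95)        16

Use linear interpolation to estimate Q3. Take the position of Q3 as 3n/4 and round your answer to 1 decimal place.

Cumulative frequencies: 16, 42, 59, 75
n = 75; position = 3n/4 = 56.25.
This falls in the class [75, 85): L = 75, F = 42, f = 17, h = 10.
Upper quartile ≈ 75 + ((56.25 − 42) / 17) × 10 = 83.3824

83.4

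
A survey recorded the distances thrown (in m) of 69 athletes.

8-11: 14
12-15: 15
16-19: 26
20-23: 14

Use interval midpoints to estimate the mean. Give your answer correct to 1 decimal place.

15.8

Midpoints: 9.5, 13.5, 17.5, 21.5
Σfm = 14×9.5 + 15×13.5 + 26×17.5 + 14×21.5 = 1091.5
n = Σf = 69
Mean = 1091.5 / 69 = 15.8188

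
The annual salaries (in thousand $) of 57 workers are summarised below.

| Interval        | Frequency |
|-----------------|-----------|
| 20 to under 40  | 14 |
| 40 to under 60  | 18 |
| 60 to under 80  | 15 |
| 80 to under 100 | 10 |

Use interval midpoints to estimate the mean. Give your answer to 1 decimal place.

57.4

Midpoints: 30, 50, 70, 90
Σfm = 14×30 + 18×50 + 15×70 + 10×90 = 3270
n = Σf = 57
Mean = 3270 / 57 = 57.3684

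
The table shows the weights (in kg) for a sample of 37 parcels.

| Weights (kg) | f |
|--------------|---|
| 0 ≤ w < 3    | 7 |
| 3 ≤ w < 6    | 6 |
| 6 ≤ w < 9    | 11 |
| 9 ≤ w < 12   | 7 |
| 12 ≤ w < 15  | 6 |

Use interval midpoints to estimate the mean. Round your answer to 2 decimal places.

Midpoints: 1.5, 4.5, 7.5, 10.5, 13.5
Σfm = 7×1.5 + 6×4.5 + 11×7.5 + 7×10.5 + 6×13.5 = 274.5
n = Σf = 37
Mean = 274.5 / 37 = 7.4189

7.42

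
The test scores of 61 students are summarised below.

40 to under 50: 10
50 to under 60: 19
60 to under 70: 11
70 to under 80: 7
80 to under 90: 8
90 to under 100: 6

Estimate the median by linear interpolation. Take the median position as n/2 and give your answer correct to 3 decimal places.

61.364

Cumulative frequencies: 10, 29, 40, 47, 55, 61
n = 61; position = n/2 = 30.5.
This falls in the class 60 to under 70: L = 60, F = 29, f = 11, h = 10.
Median ≈ 60 + ((30.5 − 29) / 11) × 10 = 61.3636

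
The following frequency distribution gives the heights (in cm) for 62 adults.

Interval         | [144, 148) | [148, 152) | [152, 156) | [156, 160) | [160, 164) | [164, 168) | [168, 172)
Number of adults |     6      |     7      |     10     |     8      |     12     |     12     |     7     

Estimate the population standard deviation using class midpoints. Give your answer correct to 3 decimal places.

Midpoints: 146, 150, 154, 158, 162, 166, 170
n = 62, Σfm = 9856, mean = 158.9677
Σfm² = 1570168
Σf(m − x̄)² = Σfm² − (Σfm)²/n = 1570168 − 9856²/62 = 3381.9355
Population variance = 3381.9355 / 62 = 54.5473
Standard deviation = √54.5473 = 7.3856

7.386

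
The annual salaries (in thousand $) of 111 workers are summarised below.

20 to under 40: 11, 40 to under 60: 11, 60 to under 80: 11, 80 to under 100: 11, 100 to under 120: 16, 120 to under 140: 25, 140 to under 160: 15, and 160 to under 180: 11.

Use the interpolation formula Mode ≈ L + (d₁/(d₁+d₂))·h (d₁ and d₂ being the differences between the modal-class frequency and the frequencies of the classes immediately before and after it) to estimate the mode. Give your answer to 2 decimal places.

Modal class: 120 to under 140 (highest frequency 25).
d₁ = 25 − 16 = 9, d₂ = 25 − 15 = 10
Mode ≈ 120 + (9/(9+10)) × 20 = 120 + 9.4737 = 129.4737

129.47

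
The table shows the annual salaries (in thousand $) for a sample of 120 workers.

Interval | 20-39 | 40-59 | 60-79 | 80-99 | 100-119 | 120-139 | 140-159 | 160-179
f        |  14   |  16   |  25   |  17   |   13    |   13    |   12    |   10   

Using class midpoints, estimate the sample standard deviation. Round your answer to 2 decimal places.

Midpoints: 29.5, 49.5, 69.5, 89.5, 109.5, 129.5, 149.5, 169.5
n = 120, Σfm = 11060, mean = 92.1667
Σfm² = 1237710
Σf(m − x̄)² = Σfm² − (Σfm)²/n = 1237710 − 11060²/120 = 218346.6667
Sample variance = 218346.6667 / 119 = 1834.8459
Standard deviation = √1834.8459 = 42.8351

42.84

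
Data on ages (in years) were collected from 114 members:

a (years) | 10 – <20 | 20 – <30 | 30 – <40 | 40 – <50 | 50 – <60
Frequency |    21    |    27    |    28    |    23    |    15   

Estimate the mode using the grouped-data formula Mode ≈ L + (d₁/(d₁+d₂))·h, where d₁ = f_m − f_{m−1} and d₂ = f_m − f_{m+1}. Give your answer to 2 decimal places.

Modal class: 30 – <40 (highest frequency 28).
d₁ = 28 − 27 = 1, d₂ = 28 − 23 = 5
Mode ≈ 30 + (1/(1+5)) × 10 = 30 + 1.6667 = 31.6667

31.67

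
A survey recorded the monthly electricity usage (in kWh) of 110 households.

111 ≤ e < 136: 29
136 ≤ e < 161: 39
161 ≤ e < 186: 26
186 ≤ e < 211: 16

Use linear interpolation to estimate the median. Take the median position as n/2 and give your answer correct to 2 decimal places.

152.67

Cumulative frequencies: 29, 68, 94, 110
n = 110; position = n/2 = 55.
This falls in the class 136 ≤ e < 161: L = 136, F = 29, f = 39, h = 25.
Median ≈ 136 + ((55 − 29) / 39) × 25 = 152.6667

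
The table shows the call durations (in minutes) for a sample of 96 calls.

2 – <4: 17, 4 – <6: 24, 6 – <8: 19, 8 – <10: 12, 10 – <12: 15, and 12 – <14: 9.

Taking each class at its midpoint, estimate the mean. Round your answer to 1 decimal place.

Midpoints: 3, 5, 7, 9, 11, 13
Σfm = 17×3 + 24×5 + 19×7 + 12×9 + 15×11 + 9×13 = 694
n = Σf = 96
Mean = 694 / 96 = 7.2292

7.2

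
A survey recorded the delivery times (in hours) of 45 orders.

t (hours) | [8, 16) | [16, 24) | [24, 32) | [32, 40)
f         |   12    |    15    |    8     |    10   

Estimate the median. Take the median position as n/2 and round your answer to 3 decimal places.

21.600

Cumulative frequencies: 12, 27, 35, 45
n = 45; position = n/2 = 22.5.
This falls in the class [16, 24): L = 16, F = 12, f = 15, h = 8.
Median ≈ 16 + ((22.5 − 12) / 15) × 8 = 21.6000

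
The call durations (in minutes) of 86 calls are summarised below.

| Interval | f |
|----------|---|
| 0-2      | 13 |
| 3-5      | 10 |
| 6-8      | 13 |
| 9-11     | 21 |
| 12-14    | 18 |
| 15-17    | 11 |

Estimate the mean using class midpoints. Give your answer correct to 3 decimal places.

8.884

Midpoints: 1, 4, 7, 10, 13, 16
Σfm = 13×1 + 10×4 + 13×7 + 21×10 + 18×13 + 11×16 = 764
n = Σf = 86
Mean = 764 / 86 = 8.8837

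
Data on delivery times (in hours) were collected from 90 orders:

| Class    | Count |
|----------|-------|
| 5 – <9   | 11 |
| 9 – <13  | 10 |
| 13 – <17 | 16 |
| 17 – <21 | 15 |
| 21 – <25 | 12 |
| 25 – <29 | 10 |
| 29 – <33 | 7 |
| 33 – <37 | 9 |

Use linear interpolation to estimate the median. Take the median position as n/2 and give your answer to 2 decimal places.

19.13

Cumulative frequencies: 11, 21, 37, 52, 64, 74, 81, 90
n = 90; position = n/2 = 45.
This falls in the class 17 – <21: L = 17, F = 37, f = 15, h = 4.
Median ≈ 17 + ((45 − 37) / 15) × 4 = 19.1333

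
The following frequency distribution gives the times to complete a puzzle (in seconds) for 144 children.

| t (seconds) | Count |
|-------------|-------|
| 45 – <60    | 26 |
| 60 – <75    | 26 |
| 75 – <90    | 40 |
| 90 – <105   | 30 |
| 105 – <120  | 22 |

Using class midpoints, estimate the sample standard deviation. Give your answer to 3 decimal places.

Midpoints: 52.5, 67.5, 82.5, 97.5, 112.5
n = 144, Σfm = 11820, mean = 82.0833
Σfm² = 1026000
Σf(m − x̄)² = Σfm² − (Σfm)²/n = 1026000 − 11820²/144 = 55775.0000
Sample variance = 55775.0000 / 143 = 390.0350
Standard deviation = √390.0350 = 19.7493

19.749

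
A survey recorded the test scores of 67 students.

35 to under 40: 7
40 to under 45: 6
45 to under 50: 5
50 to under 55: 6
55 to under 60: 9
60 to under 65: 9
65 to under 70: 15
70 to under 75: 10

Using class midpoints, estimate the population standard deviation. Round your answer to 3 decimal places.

Midpoints: 37.5, 42.5, 47.5, 52.5, 57.5, 62.5, 67.5, 72.5
n = 67, Σfm = 3887.5, mean = 58.0224
Σfm² = 234318.75
Σf(m − x̄)² = Σfm² − (Σfm)²/n = 234318.75 − 3887.5²/67 = 8756.7164
Population variance = 8756.7164 / 67 = 130.6973
Standard deviation = √130.6973 = 11.4323

11.432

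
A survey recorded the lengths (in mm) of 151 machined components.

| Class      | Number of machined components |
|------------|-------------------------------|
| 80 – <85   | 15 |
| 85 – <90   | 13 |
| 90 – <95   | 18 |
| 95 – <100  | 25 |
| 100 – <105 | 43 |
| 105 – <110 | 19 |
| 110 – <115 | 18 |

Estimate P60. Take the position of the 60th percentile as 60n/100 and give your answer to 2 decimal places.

Cumulative frequencies: 15, 28, 46, 71, 114, 133, 151
n = 151; position = 60n/100 = 90.6.
This falls in the class 100 – <105: L = 100, F = 71, f = 43, h = 5.
60th percentile ≈ 100 + ((90.6 − 71) / 43) × 5 = 102.2791

102.28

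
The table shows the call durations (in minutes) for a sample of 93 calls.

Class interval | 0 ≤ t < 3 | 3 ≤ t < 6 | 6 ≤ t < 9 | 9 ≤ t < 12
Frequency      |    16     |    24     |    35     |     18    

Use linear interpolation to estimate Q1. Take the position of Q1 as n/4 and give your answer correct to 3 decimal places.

3.906

Cumulative frequencies: 16, 40, 75, 93
n = 93; position = n/4 = 23.25.
This falls in the class 3 ≤ t < 6: L = 3, F = 16, f = 24, h = 3.
Lower quartile ≈ 3 + ((23.25 − 16) / 24) × 3 = 3.9062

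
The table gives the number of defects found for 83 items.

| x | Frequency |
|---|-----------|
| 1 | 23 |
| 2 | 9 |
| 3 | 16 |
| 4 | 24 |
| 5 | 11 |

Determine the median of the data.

3

Cumulative frequencies: 23, 32, 48, 72, 83
n = 83, so the median is the value in position (n+1)/2 = 42.
Position 42 falls at value 3.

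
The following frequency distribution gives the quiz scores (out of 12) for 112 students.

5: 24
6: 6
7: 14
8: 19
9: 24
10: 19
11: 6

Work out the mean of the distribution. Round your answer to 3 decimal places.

7.839

Values: 5, 6, 7, 8, 9, 10, 11
Σfx = 24×5 + 6×6 + 14×7 + 19×8 + 24×9 + 19×10 + 6×11 = 878
n = Σf = 112
Mean = 878 / 112 = 7.8393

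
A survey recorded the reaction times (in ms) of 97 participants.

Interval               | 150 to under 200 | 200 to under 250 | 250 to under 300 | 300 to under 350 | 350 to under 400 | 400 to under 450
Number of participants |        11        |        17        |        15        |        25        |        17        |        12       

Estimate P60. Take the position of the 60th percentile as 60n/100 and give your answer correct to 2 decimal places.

330.40

Cumulative frequencies: 11, 28, 43, 68, 85, 97
n = 97; position = 60n/100 = 58.2.
This falls in the class 300 to under 350: L = 300, F = 43, f = 25, h = 50.
60th percentile ≈ 300 + ((58.2 − 43) / 25) × 50 = 330.4000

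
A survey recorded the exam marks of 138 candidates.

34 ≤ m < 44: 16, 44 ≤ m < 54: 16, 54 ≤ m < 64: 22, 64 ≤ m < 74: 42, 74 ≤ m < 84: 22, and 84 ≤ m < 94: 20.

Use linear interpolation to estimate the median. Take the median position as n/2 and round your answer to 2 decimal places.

67.57

Cumulative frequencies: 16, 32, 54, 96, 118, 138
n = 138; position = n/2 = 69.
This falls in the class 64 ≤ m < 74: L = 64, F = 54, f = 42, h = 10.
Median ≈ 64 + ((69 − 54) / 42) × 10 = 67.5714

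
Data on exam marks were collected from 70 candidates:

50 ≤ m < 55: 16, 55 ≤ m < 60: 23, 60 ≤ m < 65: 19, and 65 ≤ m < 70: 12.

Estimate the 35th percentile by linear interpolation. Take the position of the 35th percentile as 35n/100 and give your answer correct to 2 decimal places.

56.85

Cumulative frequencies: 16, 39, 58, 70
n = 70; position = 35n/100 = 24.5.
This falls in the class 55 ≤ m < 60: L = 55, F = 16, f = 23, h = 5.
35th percentile ≈ 55 + ((24.5 − 16) / 23) × 5 = 56.8478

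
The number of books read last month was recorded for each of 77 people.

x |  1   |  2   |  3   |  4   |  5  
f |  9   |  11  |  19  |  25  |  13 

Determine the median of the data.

Cumulative frequencies: 9, 20, 39, 64, 77
n = 77, so the median is the value in position (n+1)/2 = 39.
Position 39 falls at value 3.

3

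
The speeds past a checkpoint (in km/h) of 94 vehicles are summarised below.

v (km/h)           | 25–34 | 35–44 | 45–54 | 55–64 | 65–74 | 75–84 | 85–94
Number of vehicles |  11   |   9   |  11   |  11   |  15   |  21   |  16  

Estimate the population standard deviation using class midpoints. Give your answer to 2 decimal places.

Midpoints: 29.5, 39.5, 49.5, 59.5, 69.5, 79.5, 89.5
n = 94, Σfm = 6023, mean = 64.0745
Σfm² = 422853.5
Σf(m − x̄)² = Σfm² − (Σfm)²/n = 422853.5 − 6023²/94 = 36932.9787
Population variance = 36932.9787 / 94 = 392.9040
Standard deviation = √392.9040 = 19.8218

19.82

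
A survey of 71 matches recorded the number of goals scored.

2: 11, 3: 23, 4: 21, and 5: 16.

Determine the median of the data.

4

Cumulative frequencies: 11, 34, 55, 71
n = 71, so the median is the value in position (n+1)/2 = 36.
Position 36 falls at value 4.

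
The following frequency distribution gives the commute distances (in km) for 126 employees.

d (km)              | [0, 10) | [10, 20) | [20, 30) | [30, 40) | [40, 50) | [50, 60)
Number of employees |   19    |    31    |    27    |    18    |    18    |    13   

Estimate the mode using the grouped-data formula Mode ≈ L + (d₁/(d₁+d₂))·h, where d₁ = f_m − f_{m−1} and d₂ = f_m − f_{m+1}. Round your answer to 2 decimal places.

17.50

Modal class: [10, 20) (highest frequency 31).
d₁ = 31 − 19 = 12, d₂ = 31 − 27 = 4
Mode ≈ 10 + (12/(12+4)) × 10 = 10 + 7.5000 = 17.5000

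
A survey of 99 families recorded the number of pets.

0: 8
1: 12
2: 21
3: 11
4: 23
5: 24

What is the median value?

3

Cumulative frequencies: 8, 20, 41, 52, 75, 99
n = 99, so the median is the value in position (n+1)/2 = 50.
Position 50 falls at value 3.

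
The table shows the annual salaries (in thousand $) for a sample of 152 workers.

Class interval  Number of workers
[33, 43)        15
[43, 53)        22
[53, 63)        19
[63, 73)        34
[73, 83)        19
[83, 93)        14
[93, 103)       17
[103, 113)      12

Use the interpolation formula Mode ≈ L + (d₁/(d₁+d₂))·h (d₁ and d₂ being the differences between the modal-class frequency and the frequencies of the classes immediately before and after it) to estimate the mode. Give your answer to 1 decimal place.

Modal class: [63, 73) (highest frequency 34).
d₁ = 34 − 19 = 15, d₂ = 34 − 19 = 15
Mode ≈ 63 + (15/(15+15)) × 10 = 63 + 5.0000 = 68.0000

68.0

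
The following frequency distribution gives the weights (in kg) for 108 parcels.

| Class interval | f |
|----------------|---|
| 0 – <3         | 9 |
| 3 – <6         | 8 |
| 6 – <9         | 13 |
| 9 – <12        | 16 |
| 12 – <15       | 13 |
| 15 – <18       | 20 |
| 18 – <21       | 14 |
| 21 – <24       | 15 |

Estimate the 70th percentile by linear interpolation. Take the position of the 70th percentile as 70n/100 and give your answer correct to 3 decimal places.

17.490

Cumulative frequencies: 9, 17, 30, 46, 59, 79, 93, 108
n = 108; position = 70n/100 = 75.6.
This falls in the class 15 – <18: L = 15, F = 59, f = 20, h = 3.
70th percentile ≈ 15 + ((75.6 − 59) / 20) × 3 = 17.4900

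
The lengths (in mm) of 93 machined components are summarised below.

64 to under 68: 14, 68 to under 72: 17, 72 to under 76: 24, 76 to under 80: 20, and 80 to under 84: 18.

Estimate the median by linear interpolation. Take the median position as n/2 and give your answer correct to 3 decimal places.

74.583

Cumulative frequencies: 14, 31, 55, 75, 93
n = 93; position = n/2 = 46.5.
This falls in the class 72 to under 76: L = 72, F = 31, f = 24, h = 4.
Median ≈ 72 + ((46.5 − 31) / 24) × 4 = 74.5833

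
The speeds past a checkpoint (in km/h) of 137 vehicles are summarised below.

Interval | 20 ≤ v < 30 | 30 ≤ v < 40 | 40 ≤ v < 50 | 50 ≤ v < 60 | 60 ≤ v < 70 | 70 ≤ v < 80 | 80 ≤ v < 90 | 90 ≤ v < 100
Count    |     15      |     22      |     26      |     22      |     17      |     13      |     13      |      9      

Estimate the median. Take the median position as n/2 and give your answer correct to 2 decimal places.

52.50

Cumulative frequencies: 15, 37, 63, 85, 102, 115, 128, 137
n = 137; position = n/2 = 68.5.
This falls in the class 50 ≤ v < 60: L = 50, F = 63, f = 22, h = 10.
Median ≈ 50 + ((68.5 − 63) / 22) × 10 = 52.5000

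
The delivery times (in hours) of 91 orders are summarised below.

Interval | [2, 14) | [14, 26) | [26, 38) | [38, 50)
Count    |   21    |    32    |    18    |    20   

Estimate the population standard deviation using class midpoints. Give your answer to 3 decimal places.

Midpoints: 8, 20, 32, 44
n = 91, Σfm = 2264, mean = 24.8791
Σfm² = 71296
Σf(m − x̄)² = Σfm² − (Σfm)²/n = 71296 − 2264²/91 = 14969.6703
Population variance = 14969.6703 / 91 = 164.5019
Standard deviation = √164.5019 = 12.8258

12.826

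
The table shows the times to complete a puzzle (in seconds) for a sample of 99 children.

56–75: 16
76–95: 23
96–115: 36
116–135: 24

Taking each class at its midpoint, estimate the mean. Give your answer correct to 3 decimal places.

Midpoints: 65.5, 85.5, 105.5, 125.5
Σfm = 16×65.5 + 23×85.5 + 36×105.5 + 24×125.5 = 9824.5
n = Σf = 99
Mean = 9824.5 / 99 = 99.2374

99.237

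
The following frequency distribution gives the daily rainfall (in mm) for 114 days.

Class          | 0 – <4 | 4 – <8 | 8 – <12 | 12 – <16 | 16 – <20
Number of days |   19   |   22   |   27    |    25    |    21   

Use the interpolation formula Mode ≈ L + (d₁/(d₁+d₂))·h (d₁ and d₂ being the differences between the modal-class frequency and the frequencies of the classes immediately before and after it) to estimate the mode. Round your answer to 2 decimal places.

10.86

Modal class: 8 – <12 (highest frequency 27).
d₁ = 27 − 22 = 5, d₂ = 27 − 25 = 2
Mode ≈ 8 + (5/(5+2)) × 4 = 8 + 2.8571 = 10.8571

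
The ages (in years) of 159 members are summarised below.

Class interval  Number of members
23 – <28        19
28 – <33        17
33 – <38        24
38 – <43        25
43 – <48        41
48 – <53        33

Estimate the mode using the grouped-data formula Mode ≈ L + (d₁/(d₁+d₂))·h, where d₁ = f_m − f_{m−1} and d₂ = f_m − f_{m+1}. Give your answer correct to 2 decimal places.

Modal class: 43 – <48 (highest frequency 41).
d₁ = 41 − 25 = 16, d₂ = 41 − 33 = 8
Mode ≈ 43 + (16/(16+8)) × 5 = 43 + 3.3333 = 46.3333

46.33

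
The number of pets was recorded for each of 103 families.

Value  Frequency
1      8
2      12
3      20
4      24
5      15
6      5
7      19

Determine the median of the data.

4

Cumulative frequencies: 8, 20, 40, 64, 79, 84, 103
n = 103, so the median is the value in position (n+1)/2 = 52.
Position 52 falls at value 4.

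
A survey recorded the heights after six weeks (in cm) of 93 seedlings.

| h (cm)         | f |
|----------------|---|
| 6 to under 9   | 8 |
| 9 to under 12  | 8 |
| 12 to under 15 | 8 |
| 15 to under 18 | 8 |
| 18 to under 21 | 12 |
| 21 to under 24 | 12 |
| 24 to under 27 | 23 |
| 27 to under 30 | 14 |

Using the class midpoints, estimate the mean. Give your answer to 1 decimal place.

20.1

Midpoints: 7.5, 10.5, 13.5, 16.5, 19.5, 22.5, 25.5, 28.5
Σfm = 8×7.5 + 8×10.5 + 8×13.5 + 8×16.5 + 12×19.5 + 12×22.5 + 23×25.5 + 14×28.5 = 1873.5
n = Σf = 93
Mean = 1873.5 / 93 = 20.1452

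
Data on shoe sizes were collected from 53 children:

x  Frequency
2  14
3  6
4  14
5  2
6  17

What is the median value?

Cumulative frequencies: 14, 20, 34, 36, 53
n = 53, so the median is the value in position (n+1)/2 = 27.
Position 27 falls at value 4.

4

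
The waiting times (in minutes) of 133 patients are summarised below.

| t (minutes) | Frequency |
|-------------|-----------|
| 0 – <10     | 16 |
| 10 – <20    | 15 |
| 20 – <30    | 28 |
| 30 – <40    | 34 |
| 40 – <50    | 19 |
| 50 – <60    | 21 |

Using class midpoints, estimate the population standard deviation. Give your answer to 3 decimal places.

Midpoints: 5, 15, 25, 35, 45, 55
n = 133, Σfm = 4205, mean = 31.6165
Σfm² = 164925
Σf(m − x̄)² = Σfm² − (Σfm)²/n = 164925 − 4205²/133 = 31977.4436
Population variance = 31977.4436 / 133 = 240.4319
Standard deviation = √240.4319 = 15.5059

15.506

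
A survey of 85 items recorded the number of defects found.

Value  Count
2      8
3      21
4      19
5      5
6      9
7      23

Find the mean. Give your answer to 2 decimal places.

Values: 2, 3, 4, 5, 6, 7
Σfx = 8×2 + 21×3 + 19×4 + 5×5 + 9×6 + 23×7 = 395
n = Σf = 85
Mean = 395 / 85 = 4.6471

4.65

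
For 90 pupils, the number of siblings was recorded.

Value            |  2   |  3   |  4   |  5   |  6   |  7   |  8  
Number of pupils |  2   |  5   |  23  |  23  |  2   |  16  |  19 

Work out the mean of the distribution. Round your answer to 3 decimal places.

Values: 2, 3, 4, 5, 6, 7, 8
Σfx = 2×2 + 5×3 + 23×4 + 23×5 + 2×6 + 16×7 + 19×8 = 502
n = Σf = 90
Mean = 502 / 90 = 5.5778

5.578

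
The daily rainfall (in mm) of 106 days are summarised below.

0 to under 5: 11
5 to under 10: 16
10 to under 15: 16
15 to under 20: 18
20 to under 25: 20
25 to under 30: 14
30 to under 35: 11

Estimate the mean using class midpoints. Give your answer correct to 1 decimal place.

17.5

Midpoints: 2.5, 7.5, 12.5, 17.5, 22.5, 27.5, 32.5
Σfm = 11×2.5 + 16×7.5 + 16×12.5 + 18×17.5 + 20×22.5 + 14×27.5 + 11×32.5 = 1855
n = Σf = 106
Mean = 1855 / 106 = 17.5000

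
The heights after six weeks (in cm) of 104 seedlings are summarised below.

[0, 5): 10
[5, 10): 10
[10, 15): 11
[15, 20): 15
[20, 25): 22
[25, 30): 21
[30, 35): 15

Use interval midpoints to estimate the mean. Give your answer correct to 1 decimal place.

19.8

Midpoints: 2.5, 7.5, 12.5, 17.5, 22.5, 27.5, 32.5
Σfm = 10×2.5 + 10×7.5 + 11×12.5 + 15×17.5 + 22×22.5 + 21×27.5 + 15×32.5 = 2060
n = Σf = 104
Mean = 2060 / 104 = 19.8077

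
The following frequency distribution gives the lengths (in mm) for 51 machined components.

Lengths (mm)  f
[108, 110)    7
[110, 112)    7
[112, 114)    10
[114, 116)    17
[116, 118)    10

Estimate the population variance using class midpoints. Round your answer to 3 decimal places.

6.822

Midpoints: 109, 111, 113, 115, 117
n = 51, Σfm = 5795, mean = 113.6275
Σfm² = 658819
Σf(m − x̄)² = Σfm² − (Σfm)²/n = 658819 − 5795²/51 = 347.9216
Population variance = 347.9216 / 51 = 6.8220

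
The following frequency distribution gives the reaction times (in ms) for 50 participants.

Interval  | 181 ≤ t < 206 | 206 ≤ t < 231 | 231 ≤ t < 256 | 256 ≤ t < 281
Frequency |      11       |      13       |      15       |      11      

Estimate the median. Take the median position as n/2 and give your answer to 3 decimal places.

232.667

Cumulative frequencies: 11, 24, 39, 50
n = 50; position = n/2 = 25.
This falls in the class 231 ≤ t < 256: L = 231, F = 24, f = 15, h = 25.
Median ≈ 231 + ((25 − 24) / 15) × 25 = 232.6667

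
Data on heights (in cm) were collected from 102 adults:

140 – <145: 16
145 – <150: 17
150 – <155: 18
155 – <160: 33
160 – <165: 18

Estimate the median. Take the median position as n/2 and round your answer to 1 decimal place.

155.0

Cumulative frequencies: 16, 33, 51, 84, 102
n = 102; position = n/2 = 51.
This falls in the class 150 – <155: L = 150, F = 33, f = 18, h = 5.
Median ≈ 150 + ((51 − 33) / 18) × 5 = 155.0000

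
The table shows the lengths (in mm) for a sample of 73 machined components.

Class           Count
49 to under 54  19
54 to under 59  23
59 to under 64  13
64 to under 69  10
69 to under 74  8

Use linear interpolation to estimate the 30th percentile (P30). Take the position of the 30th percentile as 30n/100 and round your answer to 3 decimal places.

54.630

Cumulative frequencies: 19, 42, 55, 65, 73
n = 73; position = 30n/100 = 21.9.
This falls in the class 54 to under 59: L = 54, F = 19, f = 23, h = 5.
30th percentile ≈ 54 + ((21.9 − 19) / 23) × 5 = 54.6304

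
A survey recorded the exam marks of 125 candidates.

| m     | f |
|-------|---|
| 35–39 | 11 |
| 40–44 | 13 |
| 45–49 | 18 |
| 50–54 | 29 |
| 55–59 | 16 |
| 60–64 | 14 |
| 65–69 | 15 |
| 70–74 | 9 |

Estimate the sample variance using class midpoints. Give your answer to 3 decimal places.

101.123

Midpoints: 37, 42, 47, 52, 57, 62, 67, 72
n = 125, Σfm = 6740, mean = 53.9200
Σfm² = 375960
Σf(m − x̄)² = Σfm² − (Σfm)²/n = 375960 − 6740²/125 = 12539.2000
Sample variance = 12539.2000 / 124 = 101.1226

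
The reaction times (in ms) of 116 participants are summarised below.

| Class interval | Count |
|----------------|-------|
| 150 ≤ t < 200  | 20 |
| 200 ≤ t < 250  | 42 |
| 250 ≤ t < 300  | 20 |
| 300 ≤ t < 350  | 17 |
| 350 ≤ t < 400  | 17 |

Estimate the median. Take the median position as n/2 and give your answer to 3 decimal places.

245.238

Cumulative frequencies: 20, 62, 82, 99, 116
n = 116; position = n/2 = 58.
This falls in the class 200 ≤ t < 250: L = 200, F = 20, f = 42, h = 50.
Median ≈ 200 + ((58 − 20) / 42) × 50 = 245.2381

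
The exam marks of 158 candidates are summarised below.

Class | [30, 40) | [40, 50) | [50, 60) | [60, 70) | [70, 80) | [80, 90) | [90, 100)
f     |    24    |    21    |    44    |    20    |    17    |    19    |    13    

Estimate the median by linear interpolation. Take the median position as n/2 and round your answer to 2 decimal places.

Cumulative frequencies: 24, 45, 89, 109, 126, 145, 158
n = 158; position = n/2 = 79.
This falls in the class [50, 60): L = 50, F = 45, f = 44, h = 10.
Median ≈ 50 + ((79 − 45) / 44) × 10 = 57.7273

57.73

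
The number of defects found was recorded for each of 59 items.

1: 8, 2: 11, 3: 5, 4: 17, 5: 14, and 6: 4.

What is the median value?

4

Cumulative frequencies: 8, 19, 24, 41, 55, 59
n = 59, so the median is the value in position (n+1)/2 = 30.
Position 30 falls at value 4.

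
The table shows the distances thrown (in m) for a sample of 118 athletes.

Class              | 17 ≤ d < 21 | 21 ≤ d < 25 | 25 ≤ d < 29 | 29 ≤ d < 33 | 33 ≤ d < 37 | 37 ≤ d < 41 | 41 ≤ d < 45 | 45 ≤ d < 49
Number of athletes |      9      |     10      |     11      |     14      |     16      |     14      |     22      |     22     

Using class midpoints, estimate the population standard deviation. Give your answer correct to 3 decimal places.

8.928

Midpoints: 19, 23, 27, 31, 35, 39, 43, 47
n = 118, Σfm = 4218, mean = 35.7458
Σfm² = 160182
Σf(m − x̄)² = Σfm² − (Σfm)²/n = 160182 − 4218²/118 = 9406.3729
Population variance = 9406.3729 / 118 = 79.7150
Standard deviation = √79.7150 = 8.9283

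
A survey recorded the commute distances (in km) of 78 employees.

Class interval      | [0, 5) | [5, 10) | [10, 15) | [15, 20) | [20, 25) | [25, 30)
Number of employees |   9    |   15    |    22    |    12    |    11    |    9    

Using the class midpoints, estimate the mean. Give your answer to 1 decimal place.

14.3

Midpoints: 2.5, 7.5, 12.5, 17.5, 22.5, 27.5
Σfm = 9×2.5 + 15×7.5 + 22×12.5 + 12×17.5 + 11×22.5 + 9×27.5 = 1115
n = Σf = 78
Mean = 1115 / 78 = 14.2949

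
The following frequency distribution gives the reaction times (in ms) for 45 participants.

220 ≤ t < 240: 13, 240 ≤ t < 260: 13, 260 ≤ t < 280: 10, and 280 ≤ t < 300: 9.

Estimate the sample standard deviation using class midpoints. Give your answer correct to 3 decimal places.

Midpoints: 230, 250, 270, 290
n = 45, Σfm = 11550, mean = 256.6667
Σfm² = 2986100
Σf(m − x̄)² = Σfm² − (Σfm)²/n = 2986100 − 11550²/45 = 21600.0000
Sample variance = 21600.0000 / 44 = 490.9091
Standard deviation = √490.9091 = 22.1565

22.156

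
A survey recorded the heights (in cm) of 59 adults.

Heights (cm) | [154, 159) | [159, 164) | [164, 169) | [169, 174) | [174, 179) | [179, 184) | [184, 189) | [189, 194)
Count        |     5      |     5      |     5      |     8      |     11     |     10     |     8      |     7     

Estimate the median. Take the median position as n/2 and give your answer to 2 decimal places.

Cumulative frequencies: 5, 10, 15, 23, 34, 44, 52, 59
n = 59; position = n/2 = 29.5.
This falls in the class [174, 179): L = 174, F = 23, f = 11, h = 5.
Median ≈ 174 + ((29.5 − 23) / 11) × 5 = 176.9545

176.95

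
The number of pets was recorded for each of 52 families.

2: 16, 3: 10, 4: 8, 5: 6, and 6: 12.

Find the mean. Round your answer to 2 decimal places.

3.77

Values: 2, 3, 4, 5, 6
Σfx = 16×2 + 10×3 + 8×4 + 6×5 + 12×6 = 196
n = Σf = 52
Mean = 196 / 52 = 3.7692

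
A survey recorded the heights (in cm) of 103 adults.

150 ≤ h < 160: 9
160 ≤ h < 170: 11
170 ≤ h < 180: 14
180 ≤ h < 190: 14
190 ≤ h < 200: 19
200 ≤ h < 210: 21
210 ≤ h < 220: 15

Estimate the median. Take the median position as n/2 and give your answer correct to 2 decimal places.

191.84

Cumulative frequencies: 9, 20, 34, 48, 67, 88, 103
n = 103; position = n/2 = 51.5.
This falls in the class 190 ≤ h < 200: L = 190, F = 48, f = 19, h = 10.
Median ≈ 190 + ((51.5 − 48) / 19) × 10 = 191.8421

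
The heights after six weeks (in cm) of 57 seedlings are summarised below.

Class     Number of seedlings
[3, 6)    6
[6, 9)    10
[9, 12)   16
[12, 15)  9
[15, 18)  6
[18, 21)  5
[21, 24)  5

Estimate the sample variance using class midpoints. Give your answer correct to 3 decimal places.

27.598

Midpoints: 4.5, 7.5, 10.5, 13.5, 16.5, 19.5, 22.5
n = 57, Σfm = 700.5, mean = 12.2895
Σfm² = 10154.25
Σf(m − x̄)² = Σfm² − (Σfm)²/n = 10154.25 − 700.5²/57 = 1545.4737
Sample variance = 1545.4737 / 56 = 27.5977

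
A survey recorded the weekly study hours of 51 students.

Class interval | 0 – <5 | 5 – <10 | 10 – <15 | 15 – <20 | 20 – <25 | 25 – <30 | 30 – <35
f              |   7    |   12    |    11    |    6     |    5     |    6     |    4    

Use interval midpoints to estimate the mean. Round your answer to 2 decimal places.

Midpoints: 2.5, 7.5, 12.5, 17.5, 22.5, 27.5, 32.5
Σfm = 7×2.5 + 12×7.5 + 11×12.5 + 6×17.5 + 5×22.5 + 6×27.5 + 4×32.5 = 757.5
n = Σf = 51
Mean = 757.5 / 51 = 14.8529

14.85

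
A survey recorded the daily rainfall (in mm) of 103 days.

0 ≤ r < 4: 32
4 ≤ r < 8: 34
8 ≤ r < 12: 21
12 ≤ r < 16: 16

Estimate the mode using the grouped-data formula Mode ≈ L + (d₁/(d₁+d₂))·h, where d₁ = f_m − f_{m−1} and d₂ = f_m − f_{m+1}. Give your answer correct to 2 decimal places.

Modal class: 4 ≤ r < 8 (highest frequency 34).
d₁ = 34 − 32 = 2, d₂ = 34 − 21 = 13
Mode ≈ 4 + (2/(2+13)) × 4 = 4 + 0.5333 = 4.5333

4.53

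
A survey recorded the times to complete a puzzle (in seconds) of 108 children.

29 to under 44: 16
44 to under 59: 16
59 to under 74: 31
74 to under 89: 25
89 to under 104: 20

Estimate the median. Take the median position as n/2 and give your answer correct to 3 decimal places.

Cumulative frequencies: 16, 32, 63, 88, 108
n = 108; position = n/2 = 54.
This falls in the class 59 to under 74: L = 59, F = 32, f = 31, h = 15.
Median ≈ 59 + ((54 − 32) / 31) × 15 = 69.6452

69.645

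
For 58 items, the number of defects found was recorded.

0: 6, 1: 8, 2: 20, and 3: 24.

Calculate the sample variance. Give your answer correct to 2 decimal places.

Values: 0, 1, 2, 3
n = 58, Σfx = 120, mean = 2.0690
Σfx² = 304
Σf(x − x̄)² = Σfx² − (Σfx)²/n = 304 − 120²/58 = 55.7241
Sample variance = 55.7241 / 57 = 0.9776

0.98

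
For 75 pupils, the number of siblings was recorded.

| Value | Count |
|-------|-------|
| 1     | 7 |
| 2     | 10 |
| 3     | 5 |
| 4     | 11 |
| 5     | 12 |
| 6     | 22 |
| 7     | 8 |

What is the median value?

Cumulative frequencies: 7, 17, 22, 33, 45, 67, 75
n = 75, so the median is the value in position (n+1)/2 = 38.
Position 38 falls at value 5.

5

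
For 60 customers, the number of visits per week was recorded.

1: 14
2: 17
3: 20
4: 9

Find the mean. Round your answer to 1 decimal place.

Values: 1, 2, 3, 4
Σfx = 14×1 + 17×2 + 20×3 + 9×4 = 144
n = Σf = 60
Mean = 144 / 60 = 2.4000

2.4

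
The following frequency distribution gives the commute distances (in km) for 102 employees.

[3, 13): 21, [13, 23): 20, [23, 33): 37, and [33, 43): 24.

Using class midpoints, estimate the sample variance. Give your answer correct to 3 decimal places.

Midpoints: 8, 18, 28, 38
n = 102, Σfm = 2476, mean = 24.2745
Σfm² = 71488
Σf(m − x̄)² = Σfm² − (Σfm)²/n = 71488 − 2476²/102 = 11384.3137
Sample variance = 11384.3137 / 101 = 112.7160

112.716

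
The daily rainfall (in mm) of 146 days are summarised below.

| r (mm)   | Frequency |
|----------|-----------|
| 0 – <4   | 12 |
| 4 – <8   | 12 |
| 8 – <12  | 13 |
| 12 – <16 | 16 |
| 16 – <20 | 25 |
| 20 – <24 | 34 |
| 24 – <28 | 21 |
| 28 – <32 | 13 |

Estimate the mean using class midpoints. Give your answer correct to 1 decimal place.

17.7

Midpoints: 2, 6, 10, 14, 18, 22, 26, 30
Σfm = 12×2 + 12×6 + 13×10 + 16×14 + 25×18 + 34×22 + 21×26 + 13×30 = 2584
n = Σf = 146
Mean = 2584 / 146 = 17.6986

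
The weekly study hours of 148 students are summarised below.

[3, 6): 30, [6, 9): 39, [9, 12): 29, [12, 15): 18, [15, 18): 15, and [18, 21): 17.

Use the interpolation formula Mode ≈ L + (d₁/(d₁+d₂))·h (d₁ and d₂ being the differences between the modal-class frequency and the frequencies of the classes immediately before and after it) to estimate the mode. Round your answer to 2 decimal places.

7.42

Modal class: [6, 9) (highest frequency 39).
d₁ = 39 − 30 = 9, d₂ = 39 − 29 = 10
Mode ≈ 6 + (9/(9+10)) × 3 = 6 + 1.4211 = 7.4211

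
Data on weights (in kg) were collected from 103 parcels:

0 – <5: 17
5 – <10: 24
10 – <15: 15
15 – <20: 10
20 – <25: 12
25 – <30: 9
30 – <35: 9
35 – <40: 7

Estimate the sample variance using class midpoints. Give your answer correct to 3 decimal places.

Midpoints: 2.5, 7.5, 12.5, 17.5, 22.5, 27.5, 32.5, 37.5
n = 103, Σfm = 1657.5, mean = 16.0922
Σfm² = 39093.75
Σf(m − x̄)² = Σfm² − (Σfm)²/n = 39093.75 − 1657.5²/103 = 12420.8738
Sample variance = 12420.8738 / 102 = 121.7733

121.773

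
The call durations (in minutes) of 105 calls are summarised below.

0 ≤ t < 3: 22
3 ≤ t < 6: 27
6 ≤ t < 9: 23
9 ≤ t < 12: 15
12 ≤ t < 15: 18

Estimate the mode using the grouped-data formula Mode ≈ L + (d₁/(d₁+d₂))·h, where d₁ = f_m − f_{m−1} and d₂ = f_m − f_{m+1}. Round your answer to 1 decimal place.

Modal class: 3 ≤ t < 6 (highest frequency 27).
d₁ = 27 − 22 = 5, d₂ = 27 − 23 = 4
Mode ≈ 3 + (5/(5+4)) × 3 = 3 + 1.6667 = 4.6667

4.7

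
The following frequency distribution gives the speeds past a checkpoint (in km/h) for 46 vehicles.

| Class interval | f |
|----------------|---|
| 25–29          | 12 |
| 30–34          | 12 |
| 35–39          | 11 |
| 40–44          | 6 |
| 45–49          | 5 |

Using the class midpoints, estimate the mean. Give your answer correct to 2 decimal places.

Midpoints: 27, 32, 37, 42, 47
Σfm = 12×27 + 12×32 + 11×37 + 6×42 + 5×47 = 1602
n = Σf = 46
Mean = 1602 / 46 = 34.8261

34.83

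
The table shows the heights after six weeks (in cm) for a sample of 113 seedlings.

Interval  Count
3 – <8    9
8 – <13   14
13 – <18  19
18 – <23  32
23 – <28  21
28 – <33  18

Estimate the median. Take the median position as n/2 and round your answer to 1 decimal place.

20.3

Cumulative frequencies: 9, 23, 42, 74, 95, 113
n = 113; position = n/2 = 56.5.
This falls in the class 18 – <23: L = 18, F = 42, f = 32, h = 5.
Median ≈ 18 + ((56.5 − 42) / 32) × 5 = 20.2656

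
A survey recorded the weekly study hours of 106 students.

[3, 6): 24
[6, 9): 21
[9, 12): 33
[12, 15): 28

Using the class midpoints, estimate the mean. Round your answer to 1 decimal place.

Midpoints: 4.5, 7.5, 10.5, 13.5
Σfm = 24×4.5 + 21×7.5 + 33×10.5 + 28×13.5 = 990
n = Σf = 106
Mean = 990 / 106 = 9.3396

9.3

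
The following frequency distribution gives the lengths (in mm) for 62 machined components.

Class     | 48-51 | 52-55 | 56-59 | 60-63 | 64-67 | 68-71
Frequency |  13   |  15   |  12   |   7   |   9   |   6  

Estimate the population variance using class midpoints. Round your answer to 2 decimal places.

42.31

Midpoints: 49.5, 53.5, 57.5, 61.5, 65.5, 69.5
n = 62, Σfm = 3573, mean = 57.6290
Σfm² = 208531.5
Σf(m − x̄)² = Σfm² − (Σfm)²/n = 208531.5 − 3573²/62 = 2622.9677
Population variance = 2622.9677 / 62 = 42.3059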